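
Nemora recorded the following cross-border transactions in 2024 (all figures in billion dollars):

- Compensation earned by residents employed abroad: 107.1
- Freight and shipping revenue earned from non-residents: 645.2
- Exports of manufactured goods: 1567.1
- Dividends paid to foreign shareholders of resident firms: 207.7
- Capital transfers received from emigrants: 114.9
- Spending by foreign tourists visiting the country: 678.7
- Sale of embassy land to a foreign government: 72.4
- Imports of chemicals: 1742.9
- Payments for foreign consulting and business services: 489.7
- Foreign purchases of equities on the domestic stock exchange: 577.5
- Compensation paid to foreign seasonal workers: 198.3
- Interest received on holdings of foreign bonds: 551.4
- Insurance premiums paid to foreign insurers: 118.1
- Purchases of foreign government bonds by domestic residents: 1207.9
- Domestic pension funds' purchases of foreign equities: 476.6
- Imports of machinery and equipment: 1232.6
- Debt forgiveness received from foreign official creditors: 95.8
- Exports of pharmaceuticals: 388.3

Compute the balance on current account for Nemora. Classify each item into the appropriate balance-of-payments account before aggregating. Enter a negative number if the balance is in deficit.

-51.5

Goods: -1742.9 + 388.3 - 1232.6 + 1567.1 = -1020.1
Services: 678.7 - 118.1 + 645.2 - 489.7 = 716.1
Primary income: 551.4 - 207.7 - 198.3 + 107.1 = 252.5
Current account = (-1020.1) + 716.1 + 252.5 = -51.5
(Excluded from the current account — capital account: capital transfers received from emigrants 114.9, sale of embassy land to a foreign government 72.4, debt forgiveness received from foreign official creditors 95.8; financial account: foreign purchases of equities on the domestic stock exchange 577.5, purchases of foreign government bonds by domestic residents 1207.9, domestic pension funds' purchases of foreign equities 476.6.)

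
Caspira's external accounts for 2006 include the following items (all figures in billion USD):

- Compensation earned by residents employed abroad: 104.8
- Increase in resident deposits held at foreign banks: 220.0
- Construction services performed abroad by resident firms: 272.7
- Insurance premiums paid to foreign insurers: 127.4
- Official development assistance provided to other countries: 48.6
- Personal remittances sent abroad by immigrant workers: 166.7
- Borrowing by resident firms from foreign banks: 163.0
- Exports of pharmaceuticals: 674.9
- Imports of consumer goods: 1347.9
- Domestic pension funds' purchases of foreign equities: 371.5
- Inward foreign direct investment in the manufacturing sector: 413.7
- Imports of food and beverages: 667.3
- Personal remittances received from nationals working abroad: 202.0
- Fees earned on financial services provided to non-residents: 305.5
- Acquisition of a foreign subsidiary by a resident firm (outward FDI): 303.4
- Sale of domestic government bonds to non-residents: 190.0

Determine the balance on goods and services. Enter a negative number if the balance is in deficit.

Goods: -667.3 - 1347.9 + 674.9 = -1340.3
Services: 272.7 + 305.5 - 127.4 = 450.8
Trade balance = -1340.3 + 450.8 = -889.5
(Excluded from the trade balance — primary income: compensation earned by residents employed abroad 104.8; financial account: increase in resident deposits held at foreign banks 220.0, borrowing by resident firms from foreign banks 163.0, domestic pension funds' purchases of foreign equities 371.5, inward foreign direct investment in the manufacturing sector 413.7, acquisition of a foreign subsidiary by a resident firm (outward FDI) 303.4, sale of domestic government bonds to non-residents 190.0; secondary income: official development assistance provided to other countries 48.6, personal remittances sent abroad by immigrant workers 166.7, personal remittances received from nationals working abroad 202.0.)

-889.5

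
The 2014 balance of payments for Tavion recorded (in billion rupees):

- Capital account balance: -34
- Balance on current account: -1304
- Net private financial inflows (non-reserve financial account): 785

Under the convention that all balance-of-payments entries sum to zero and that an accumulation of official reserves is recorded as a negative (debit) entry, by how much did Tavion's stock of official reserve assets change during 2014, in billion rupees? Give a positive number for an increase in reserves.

Official reserve transactions balance = -((-1304) + (-34) + 785) = 553
An accumulation of reserves is recorded as a debit (negative entry), so the change in the stock of reserves is the negative of that balance.
Change in official reserves = -(553) = -553

-553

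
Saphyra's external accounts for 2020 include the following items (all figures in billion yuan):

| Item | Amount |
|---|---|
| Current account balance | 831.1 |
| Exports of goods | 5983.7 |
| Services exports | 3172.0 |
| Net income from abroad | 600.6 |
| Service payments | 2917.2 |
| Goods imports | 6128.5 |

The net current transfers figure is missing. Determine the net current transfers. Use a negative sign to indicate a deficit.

120.5

Current account = goods balance + services balance + net primary income + net secondary income
Sum of the known components = 710.6
Net current transfers = CA - (known components) = 831.1 - 710.6 = 120.5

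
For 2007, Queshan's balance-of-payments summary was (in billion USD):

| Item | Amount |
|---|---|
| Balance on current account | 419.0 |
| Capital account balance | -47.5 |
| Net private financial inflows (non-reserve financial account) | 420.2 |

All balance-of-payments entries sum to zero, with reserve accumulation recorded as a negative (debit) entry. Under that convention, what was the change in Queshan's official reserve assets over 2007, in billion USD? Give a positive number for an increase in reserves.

Official reserve transactions balance = -(419.0 + (-47.5) + 420.2) = -791.7
An accumulation of reserves is recorded as a debit (negative entry), so the change in the stock of reserves is the negative of that balance.
Change in official reserves = -(-791.7) = 791.7

791.7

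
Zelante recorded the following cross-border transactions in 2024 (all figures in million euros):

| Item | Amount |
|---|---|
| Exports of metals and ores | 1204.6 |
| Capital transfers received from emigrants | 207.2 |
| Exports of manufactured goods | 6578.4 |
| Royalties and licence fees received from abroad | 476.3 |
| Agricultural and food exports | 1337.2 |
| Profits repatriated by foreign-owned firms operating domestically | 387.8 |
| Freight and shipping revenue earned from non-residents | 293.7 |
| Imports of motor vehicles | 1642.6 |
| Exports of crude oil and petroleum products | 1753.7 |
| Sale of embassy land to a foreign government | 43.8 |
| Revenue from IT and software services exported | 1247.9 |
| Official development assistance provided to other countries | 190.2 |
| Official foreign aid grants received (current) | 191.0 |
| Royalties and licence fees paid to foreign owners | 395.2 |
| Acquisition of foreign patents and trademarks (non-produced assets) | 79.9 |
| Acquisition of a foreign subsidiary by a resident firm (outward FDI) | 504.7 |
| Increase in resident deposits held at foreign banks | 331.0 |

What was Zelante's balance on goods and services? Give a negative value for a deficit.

Goods: 1204.6 + 6578.4 + 1753.7 - 1642.6 + 1337.2 = 9231.3
Services: -395.2 + 1247.9 + 293.7 + 476.3 = 1622.7
Trade balance = 9231.3 + 1622.7 = 10854.0
(Excluded from the trade balance — capital account: capital transfers received from emigrants 207.2, sale of embassy land to a foreign government 43.8, acquisition of foreign patents and trademarks (non-produced assets) 79.9; primary income: profits repatriated by foreign-owned firms operating domestically 387.8; secondary income: official development assistance provided to other countries 190.2, official foreign aid grants received (current) 191.0; financial account: acquisition of a foreign subsidiary by a resident firm (outward FDI) 504.7, increase in resident deposits held at foreign banks 331.0.)

10854.0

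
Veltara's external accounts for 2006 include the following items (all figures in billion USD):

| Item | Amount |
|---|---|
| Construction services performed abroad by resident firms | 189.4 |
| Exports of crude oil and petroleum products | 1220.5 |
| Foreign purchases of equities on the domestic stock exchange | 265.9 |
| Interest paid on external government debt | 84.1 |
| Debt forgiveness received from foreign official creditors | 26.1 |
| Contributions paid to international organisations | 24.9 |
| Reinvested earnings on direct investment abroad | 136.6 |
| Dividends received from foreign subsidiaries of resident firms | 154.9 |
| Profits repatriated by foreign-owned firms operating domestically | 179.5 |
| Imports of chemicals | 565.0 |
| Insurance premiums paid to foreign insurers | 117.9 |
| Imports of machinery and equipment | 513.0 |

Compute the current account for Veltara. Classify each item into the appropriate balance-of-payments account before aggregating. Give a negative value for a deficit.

217.0

Goods: 1220.5 - 513.0 - 565.0 = 142.5
Services: 189.4 - 117.9 = 71.5
Primary income: 136.6 - 179.5 + 154.9 - 84.1 = 27.9
Secondary income: -24.9
Current account = 142.5 + 71.5 + 27.9 + (-24.9) = 217.0
(Excluded from the current account — financial account: foreign purchases of equities on the domestic stock exchange 265.9; capital account: debt forgiveness received from foreign official creditors 26.1.)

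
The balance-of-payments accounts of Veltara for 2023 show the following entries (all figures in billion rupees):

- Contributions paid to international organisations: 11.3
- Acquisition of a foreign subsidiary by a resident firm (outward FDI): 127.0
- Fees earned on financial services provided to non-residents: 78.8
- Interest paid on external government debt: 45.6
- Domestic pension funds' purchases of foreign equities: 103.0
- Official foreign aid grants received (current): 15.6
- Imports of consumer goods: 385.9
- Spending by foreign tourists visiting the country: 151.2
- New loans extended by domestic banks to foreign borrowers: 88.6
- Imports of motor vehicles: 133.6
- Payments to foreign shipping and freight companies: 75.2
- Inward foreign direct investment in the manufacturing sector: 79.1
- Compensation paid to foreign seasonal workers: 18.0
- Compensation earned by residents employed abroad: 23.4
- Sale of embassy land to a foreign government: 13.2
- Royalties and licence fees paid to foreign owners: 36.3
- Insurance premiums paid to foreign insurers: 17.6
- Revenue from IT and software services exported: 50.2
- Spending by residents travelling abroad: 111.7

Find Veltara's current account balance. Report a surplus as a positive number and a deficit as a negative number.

Goods: -385.9 - 133.6 = -519.5
Services: -111.7 - 17.6 - 36.3 - 75.2 + 78.8 + 151.2 + 50.2 = 39.4
Primary income: -45.6 + 23.4 - 18.0 = -40.2
Secondary income: -11.3 + 15.6 = 4.3
Current account = (-519.5) + 39.4 + (-40.2) + 4.3 = -516.0
(Excluded from the current account — financial account: acquisition of a foreign subsidiary by a resident firm (outward FDI) 127.0, domestic pension funds' purchases of foreign equities 103.0, new loans extended by domestic banks to foreign borrowers 88.6, inward foreign direct investment in the manufacturing sector 79.1; capital account: sale of embassy land to a foreign government 13.2.)

-516.0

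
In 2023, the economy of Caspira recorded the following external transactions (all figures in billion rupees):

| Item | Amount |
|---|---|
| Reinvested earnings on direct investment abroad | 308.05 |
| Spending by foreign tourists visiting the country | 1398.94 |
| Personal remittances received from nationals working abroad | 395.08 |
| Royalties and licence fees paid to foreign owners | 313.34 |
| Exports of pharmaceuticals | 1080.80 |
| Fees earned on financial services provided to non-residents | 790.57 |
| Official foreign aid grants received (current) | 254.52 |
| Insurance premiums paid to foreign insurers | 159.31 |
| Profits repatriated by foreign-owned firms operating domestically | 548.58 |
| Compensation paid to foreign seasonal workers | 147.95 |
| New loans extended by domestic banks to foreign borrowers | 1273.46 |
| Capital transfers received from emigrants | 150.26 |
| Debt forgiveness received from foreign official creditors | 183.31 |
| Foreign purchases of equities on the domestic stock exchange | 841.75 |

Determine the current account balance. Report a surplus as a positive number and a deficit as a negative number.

3058.78

Goods: 1080.80
Services: -313.34 + 790.57 - 159.31 + 1398.94 = 1716.86
Primary income: 308.05 - 548.58 - 147.95 = -388.48
Secondary income: 254.52 + 395.08 = 649.60
Current account = 1080.80 + 1716.86 + (-388.48) + 649.60 = 3058.78
(Excluded from the current account — financial account: new loans extended by domestic banks to foreign borrowers 1273.46, foreign purchases of equities on the domestic stock exchange 841.75; capital account: capital transfers received from emigrants 150.26, debt forgiveness received from foreign official creditors 183.31.)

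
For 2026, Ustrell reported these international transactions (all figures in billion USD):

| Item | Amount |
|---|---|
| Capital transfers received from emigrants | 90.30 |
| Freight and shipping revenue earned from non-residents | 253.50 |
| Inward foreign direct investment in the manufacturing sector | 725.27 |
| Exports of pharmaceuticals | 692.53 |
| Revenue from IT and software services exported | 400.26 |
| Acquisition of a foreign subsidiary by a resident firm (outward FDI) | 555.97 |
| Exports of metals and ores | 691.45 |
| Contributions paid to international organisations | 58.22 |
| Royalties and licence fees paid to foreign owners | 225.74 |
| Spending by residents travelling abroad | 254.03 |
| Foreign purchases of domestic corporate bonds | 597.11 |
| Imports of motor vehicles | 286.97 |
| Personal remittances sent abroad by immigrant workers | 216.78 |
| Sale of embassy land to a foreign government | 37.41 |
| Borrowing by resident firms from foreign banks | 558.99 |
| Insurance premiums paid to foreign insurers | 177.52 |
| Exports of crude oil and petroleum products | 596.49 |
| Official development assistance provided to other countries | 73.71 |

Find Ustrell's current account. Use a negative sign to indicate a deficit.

Goods: 692.53 + 596.49 + 691.45 - 286.97 = 1693.50
Services: -225.74 - 254.03 + 400.26 + 253.50 - 177.52 = -3.53
Secondary income: -216.78 - 73.71 - 58.22 = -348.71
Current account = 1693.50 + (-3.53) + (-348.71) = 1341.26
(Excluded from the current account — capital account: capital transfers received from emigrants 90.30, sale of embassy land to a foreign government 37.41; financial account: inward foreign direct investment in the manufacturing sector 725.27, acquisition of a foreign subsidiary by a resident firm (outward FDI) 555.97, foreign purchases of domestic corporate bonds 597.11, borrowing by resident firms from foreign banks 558.99.)

1341.26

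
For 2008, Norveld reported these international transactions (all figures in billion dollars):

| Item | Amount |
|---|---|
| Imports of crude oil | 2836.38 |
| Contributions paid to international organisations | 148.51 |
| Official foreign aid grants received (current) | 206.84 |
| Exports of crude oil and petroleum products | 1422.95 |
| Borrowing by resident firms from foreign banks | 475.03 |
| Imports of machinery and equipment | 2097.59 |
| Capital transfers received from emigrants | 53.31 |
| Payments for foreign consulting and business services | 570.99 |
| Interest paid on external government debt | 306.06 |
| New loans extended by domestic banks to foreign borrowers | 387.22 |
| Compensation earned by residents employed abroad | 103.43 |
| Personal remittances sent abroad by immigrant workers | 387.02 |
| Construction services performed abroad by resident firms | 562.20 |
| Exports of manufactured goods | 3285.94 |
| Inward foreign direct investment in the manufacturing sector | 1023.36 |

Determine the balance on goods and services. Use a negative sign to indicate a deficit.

-233.87

Goods: -2097.59 + 3285.94 - 2836.38 + 1422.95 = -225.08
Services: -570.99 + 562.20 = -8.79
Trade balance = -225.08 + (-8.79) = -233.87
(Excluded from the trade balance — secondary income: contributions paid to international organisations 148.51, official foreign aid grants received (current) 206.84, personal remittances sent abroad by immigrant workers 387.02; financial account: borrowing by resident firms from foreign banks 475.03, new loans extended by domestic banks to foreign borrowers 387.22, inward foreign direct investment in the manufacturing sector 1023.36; capital account: capital transfers received from emigrants 53.31; primary income: interest paid on external government debt 306.06, compensation earned by residents employed abroad 103.43.)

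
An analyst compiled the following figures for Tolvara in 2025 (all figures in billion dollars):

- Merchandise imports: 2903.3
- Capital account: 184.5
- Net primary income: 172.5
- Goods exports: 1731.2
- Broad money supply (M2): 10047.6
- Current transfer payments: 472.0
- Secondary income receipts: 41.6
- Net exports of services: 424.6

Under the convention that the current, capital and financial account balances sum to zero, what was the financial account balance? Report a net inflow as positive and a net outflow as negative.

820.9

Goods balance = 1731.2 - 2903.3 = -1172.1
Services balance = 424.6
Trade balance (goods + services) = -1172.1 + 424.6 = -747.5
Net primary income = 172.5
Net secondary income = 41.6 - 472.0 = -430.4
Current account = -747.5 + 172.5 + (-430.4) = -1005.4
Financial account = -(-1005.4 + 184.5) = 820.9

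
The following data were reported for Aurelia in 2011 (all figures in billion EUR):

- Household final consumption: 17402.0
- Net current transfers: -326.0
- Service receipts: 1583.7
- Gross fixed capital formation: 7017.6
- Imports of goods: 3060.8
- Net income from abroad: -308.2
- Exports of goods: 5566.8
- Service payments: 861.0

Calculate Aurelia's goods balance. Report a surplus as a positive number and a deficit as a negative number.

2506.0

Goods balance = 5566.8 - 3060.8 = 2506.0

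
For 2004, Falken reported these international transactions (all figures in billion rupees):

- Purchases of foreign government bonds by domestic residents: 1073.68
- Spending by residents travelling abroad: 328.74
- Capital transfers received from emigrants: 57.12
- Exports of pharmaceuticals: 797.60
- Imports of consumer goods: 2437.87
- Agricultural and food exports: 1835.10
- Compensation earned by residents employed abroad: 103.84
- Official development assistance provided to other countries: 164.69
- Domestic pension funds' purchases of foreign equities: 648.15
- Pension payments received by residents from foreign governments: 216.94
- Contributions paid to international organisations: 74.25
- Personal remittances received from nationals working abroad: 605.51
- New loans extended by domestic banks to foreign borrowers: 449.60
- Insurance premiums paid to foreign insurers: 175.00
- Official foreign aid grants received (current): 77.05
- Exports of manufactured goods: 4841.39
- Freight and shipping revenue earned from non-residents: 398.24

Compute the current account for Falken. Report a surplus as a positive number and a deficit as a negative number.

Goods: 797.60 - 2437.87 + 1835.10 + 4841.39 = 5036.22
Services: -328.74 - 175.00 + 398.24 = -105.50
Primary income: 103.84
Secondary income: -164.69 - 74.25 + 77.05 + 216.94 + 605.51 = 660.56
Current account = 5036.22 + (-105.50) + 103.84 + 660.56 = 5695.12
(Excluded from the current account — financial account: purchases of foreign government bonds by domestic residents 1073.68, domestic pension funds' purchases of foreign equities 648.15, new loans extended by domestic banks to foreign borrowers 449.60; capital account: capital transfers received from emigrants 57.12.)

5695.12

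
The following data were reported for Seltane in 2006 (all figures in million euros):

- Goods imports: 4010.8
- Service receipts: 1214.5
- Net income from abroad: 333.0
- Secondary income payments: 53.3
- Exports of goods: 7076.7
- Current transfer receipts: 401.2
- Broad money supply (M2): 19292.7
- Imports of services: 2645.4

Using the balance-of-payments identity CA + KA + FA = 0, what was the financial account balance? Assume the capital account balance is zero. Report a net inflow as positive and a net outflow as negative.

Goods balance = 7076.7 - 4010.8 = 3065.9
Services balance = 1214.5 - 2645.4 = -1430.9
Trade balance (goods + services) = 3065.9 + (-1430.9) = 1635.0
Net primary income = 333.0
Net secondary income = 401.2 - 53.3 = 347.9
Current account = 1635.0 + 333.0 + 347.9 = 2315.9
Financial account = -(2315.9) = -2315.9

-2315.9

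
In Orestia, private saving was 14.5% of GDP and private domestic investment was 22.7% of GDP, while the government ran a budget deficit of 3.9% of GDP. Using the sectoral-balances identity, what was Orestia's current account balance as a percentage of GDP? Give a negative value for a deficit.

By the sectoral-balances identity, CA = (S_private - I) + (T - G).
Private balance = 14.5 - 22.7 = -8.2
Government balance (T - G) = -3.9
CA = -8.2 + (-3.9) = -12.1

-12.1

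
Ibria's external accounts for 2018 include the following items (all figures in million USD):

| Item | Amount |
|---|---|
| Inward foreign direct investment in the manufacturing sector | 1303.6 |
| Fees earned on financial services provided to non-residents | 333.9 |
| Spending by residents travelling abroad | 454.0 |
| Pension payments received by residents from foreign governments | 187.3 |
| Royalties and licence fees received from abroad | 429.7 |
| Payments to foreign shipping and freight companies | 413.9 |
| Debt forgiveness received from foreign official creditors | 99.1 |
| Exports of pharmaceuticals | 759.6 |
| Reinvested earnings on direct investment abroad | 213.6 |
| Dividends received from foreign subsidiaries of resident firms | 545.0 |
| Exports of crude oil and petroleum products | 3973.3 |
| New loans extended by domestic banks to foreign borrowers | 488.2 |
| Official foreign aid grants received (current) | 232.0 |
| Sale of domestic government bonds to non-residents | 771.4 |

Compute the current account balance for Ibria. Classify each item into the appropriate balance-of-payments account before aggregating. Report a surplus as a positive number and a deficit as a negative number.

Goods: 759.6 + 3973.3 = 4732.9
Services: -413.9 + 333.9 + 429.7 - 454.0 = -104.3
Primary income: 213.6 + 545.0 = 758.6
Secondary income: 232.0 + 187.3 = 419.3
Current account = 4732.9 + (-104.3) + 758.6 + 419.3 = 5806.5
(Excluded from the current account — financial account: inward foreign direct investment in the manufacturing sector 1303.6, new loans extended by domestic banks to foreign borrowers 488.2, sale of domestic government bonds to non-residents 771.4; capital account: debt forgiveness received from foreign official creditors 99.1.)

5806.5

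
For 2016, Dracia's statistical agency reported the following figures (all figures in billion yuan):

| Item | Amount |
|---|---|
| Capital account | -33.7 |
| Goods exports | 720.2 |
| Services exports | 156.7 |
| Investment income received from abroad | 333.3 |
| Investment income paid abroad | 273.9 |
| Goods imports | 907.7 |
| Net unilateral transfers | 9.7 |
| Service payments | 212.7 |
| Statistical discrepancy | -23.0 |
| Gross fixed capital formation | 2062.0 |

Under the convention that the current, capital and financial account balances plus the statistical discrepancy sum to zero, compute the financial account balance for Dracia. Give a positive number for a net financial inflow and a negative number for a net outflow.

Goods balance = 720.2 - 907.7 = -187.5
Services balance = 156.7 - 212.7 = -56.0
Trade balance (goods + services) = -187.5 + (-56.0) = -243.5
Net primary income = 333.3 - 273.9 = 59.4
Net secondary income = 9.7
Current account = -243.5 + 59.4 + 9.7 = -174.4
Financial account = -(-174.4 + (-33.7) + (-23.0)) = 231.1

231.1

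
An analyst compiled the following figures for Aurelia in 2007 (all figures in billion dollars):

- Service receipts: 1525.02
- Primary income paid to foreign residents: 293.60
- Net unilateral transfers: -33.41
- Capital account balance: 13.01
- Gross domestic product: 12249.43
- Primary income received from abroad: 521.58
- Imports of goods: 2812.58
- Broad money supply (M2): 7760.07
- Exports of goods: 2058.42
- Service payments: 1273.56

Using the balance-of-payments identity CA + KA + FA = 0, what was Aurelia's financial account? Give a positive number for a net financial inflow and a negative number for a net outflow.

295.12

Goods balance = 2058.42 - 2812.58 = -754.16
Services balance = 1525.02 - 1273.56 = 251.46
Trade balance (goods + services) = -754.16 + 251.46 = -502.70
Net primary income = 521.58 - 293.60 = 227.98
Net secondary income = -33.41
Current account = -502.70 + 227.98 + (-33.41) = -308.13
Financial account = -(-308.13 + 13.01) = 295.12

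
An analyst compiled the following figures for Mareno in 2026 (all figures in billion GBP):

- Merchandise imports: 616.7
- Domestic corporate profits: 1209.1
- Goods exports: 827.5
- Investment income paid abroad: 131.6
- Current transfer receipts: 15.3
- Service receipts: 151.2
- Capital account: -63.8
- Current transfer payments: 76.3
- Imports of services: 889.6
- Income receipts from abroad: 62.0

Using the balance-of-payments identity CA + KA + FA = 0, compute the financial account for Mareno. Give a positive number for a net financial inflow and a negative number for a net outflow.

Goods balance = 827.5 - 616.7 = 210.8
Services balance = 151.2 - 889.6 = -738.4
Trade balance (goods + services) = 210.8 + (-738.4) = -527.6
Net primary income = 62.0 - 131.6 = -69.6
Net secondary income = 15.3 - 76.3 = -61.0
Current account = -527.6 + (-69.6) + (-61.0) = -658.2
Financial account = -(-658.2 + (-63.8)) = 722.0

722.0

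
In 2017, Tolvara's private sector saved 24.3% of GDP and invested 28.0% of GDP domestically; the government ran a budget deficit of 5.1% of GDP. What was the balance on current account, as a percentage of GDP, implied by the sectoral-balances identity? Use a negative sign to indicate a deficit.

-8.8

By the sectoral-balances identity, CA = (S_private - I) + (T - G).
Private balance = 24.3 - 28.0 = -3.7
Government balance (T - G) = -5.1
CA = -3.7 + (-5.1) = -8.8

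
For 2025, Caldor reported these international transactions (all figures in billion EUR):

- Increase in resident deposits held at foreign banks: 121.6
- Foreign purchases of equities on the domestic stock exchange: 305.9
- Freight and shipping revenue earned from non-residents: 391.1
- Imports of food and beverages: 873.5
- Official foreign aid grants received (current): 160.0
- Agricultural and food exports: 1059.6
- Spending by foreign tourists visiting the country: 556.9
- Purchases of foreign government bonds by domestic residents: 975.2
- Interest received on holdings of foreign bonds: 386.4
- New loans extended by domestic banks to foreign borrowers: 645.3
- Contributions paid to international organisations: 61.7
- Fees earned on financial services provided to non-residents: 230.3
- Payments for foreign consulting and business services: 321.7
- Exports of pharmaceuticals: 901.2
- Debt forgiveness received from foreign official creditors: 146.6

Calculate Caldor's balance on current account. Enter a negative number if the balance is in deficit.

Goods: 1059.6 + 901.2 - 873.5 = 1087.3
Services: 556.9 + 391.1 + 230.3 - 321.7 = 856.6
Primary income: 386.4
Secondary income: -61.7 + 160.0 = 98.3
Current account = 1087.3 + 856.6 + 386.4 + 98.3 = 2428.6
(Excluded from the current account — financial account: increase in resident deposits held at foreign banks 121.6, foreign purchases of equities on the domestic stock exchange 305.9, purchases of foreign government bonds by domestic residents 975.2, new loans extended by domestic banks to foreign borrowers 645.3; capital account: debt forgiveness received from foreign official creditors 146.6.)

2428.6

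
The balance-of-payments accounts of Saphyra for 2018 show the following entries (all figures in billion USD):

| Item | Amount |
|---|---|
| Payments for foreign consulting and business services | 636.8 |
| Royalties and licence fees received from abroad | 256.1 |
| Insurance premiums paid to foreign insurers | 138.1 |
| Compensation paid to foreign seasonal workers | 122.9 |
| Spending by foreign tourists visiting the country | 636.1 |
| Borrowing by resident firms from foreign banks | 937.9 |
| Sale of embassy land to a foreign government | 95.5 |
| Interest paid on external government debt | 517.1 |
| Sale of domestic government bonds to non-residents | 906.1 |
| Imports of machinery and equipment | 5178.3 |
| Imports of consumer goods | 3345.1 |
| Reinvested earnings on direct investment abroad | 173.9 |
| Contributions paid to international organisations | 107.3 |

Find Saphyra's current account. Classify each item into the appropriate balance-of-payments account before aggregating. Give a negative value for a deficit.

-8979.5

Goods: -5178.3 - 3345.1 = -8523.4
Services: -138.1 - 636.8 + 256.1 + 636.1 = 117.3
Primary income: -122.9 - 517.1 + 173.9 = -466.1
Secondary income: -107.3
Current account = (-8523.4) + 117.3 + (-466.1) + (-107.3) = -8979.5
(Excluded from the current account — financial account: borrowing by resident firms from foreign banks 937.9, sale of domestic government bonds to non-residents 906.1; capital account: sale of embassy land to a foreign government 95.5.)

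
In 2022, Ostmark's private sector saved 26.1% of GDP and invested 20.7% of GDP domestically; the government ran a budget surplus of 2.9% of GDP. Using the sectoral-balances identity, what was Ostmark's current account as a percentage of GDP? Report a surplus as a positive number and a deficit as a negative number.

By the sectoral-balances identity, CA = (S_private - I) + (T - G).
Private balance = 26.1 - 20.7 = 5.4
Government balance (T - G) = 2.9
CA = 5.4 + 2.9 = 8.3

8.3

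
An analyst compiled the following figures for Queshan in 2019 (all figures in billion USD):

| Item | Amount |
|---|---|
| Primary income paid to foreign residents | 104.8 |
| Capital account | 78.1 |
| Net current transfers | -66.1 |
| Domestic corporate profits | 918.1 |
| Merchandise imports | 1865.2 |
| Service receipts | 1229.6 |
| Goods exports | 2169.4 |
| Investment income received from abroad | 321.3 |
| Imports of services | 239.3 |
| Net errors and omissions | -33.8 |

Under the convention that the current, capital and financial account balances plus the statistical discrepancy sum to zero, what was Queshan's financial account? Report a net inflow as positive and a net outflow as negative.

-1489.2

Goods balance = 2169.4 - 1865.2 = 304.2
Services balance = 1229.6 - 239.3 = 990.3
Trade balance (goods + services) = 304.2 + 990.3 = 1294.5
Net primary income = 321.3 - 104.8 = 216.5
Net secondary income = -66.1
Current account = 1294.5 + 216.5 + (-66.1) = 1444.9
Financial account = -(1444.9 + 78.1 + (-33.8)) = -1489.2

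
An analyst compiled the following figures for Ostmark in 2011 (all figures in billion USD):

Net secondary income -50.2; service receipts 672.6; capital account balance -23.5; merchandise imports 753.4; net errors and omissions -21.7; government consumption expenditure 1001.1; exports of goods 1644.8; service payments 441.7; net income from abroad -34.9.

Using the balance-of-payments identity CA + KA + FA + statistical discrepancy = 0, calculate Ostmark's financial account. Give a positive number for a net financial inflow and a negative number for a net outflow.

-992.0

Goods balance = 1644.8 - 753.4 = 891.4
Services balance = 672.6 - 441.7 = 230.9
Trade balance (goods + services) = 891.4 + 230.9 = 1122.3
Net primary income = -34.9
Net secondary income = -50.2
Current account = 1122.3 + (-34.9) + (-50.2) = 1037.2
Financial account = -(1037.2 + (-23.5) + (-21.7)) = -992.0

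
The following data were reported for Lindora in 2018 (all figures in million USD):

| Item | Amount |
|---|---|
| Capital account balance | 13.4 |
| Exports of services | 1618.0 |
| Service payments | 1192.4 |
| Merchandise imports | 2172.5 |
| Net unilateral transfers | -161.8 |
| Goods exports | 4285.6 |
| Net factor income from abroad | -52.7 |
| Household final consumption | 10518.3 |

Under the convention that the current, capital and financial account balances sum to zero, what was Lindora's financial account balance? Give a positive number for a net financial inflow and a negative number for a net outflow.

-2337.6

Goods balance = 4285.6 - 2172.5 = 2113.1
Services balance = 1618.0 - 1192.4 = 425.6
Trade balance (goods + services) = 2113.1 + 425.6 = 2538.7
Net primary income = -52.7
Net secondary income = -161.8
Current account = 2538.7 + (-52.7) + (-161.8) = 2324.2
Financial account = -(2324.2 + 13.4) = -2337.6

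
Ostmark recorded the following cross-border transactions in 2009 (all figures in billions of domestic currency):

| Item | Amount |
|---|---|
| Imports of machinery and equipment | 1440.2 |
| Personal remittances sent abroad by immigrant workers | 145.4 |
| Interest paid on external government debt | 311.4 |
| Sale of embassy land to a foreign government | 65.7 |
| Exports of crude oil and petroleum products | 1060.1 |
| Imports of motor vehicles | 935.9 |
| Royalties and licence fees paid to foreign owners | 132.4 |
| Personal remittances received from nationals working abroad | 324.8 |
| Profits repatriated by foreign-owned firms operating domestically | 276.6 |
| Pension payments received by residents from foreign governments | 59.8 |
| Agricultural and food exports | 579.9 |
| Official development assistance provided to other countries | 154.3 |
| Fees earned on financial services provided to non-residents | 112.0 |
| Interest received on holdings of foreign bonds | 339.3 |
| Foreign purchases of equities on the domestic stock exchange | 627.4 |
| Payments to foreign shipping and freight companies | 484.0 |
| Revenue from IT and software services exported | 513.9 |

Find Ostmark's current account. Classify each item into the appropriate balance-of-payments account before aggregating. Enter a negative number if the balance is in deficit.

-890.4

Goods: -1440.2 + 579.9 - 935.9 + 1060.1 = -736.1
Services: -132.4 + 513.9 + 112.0 - 484.0 = 9.5
Primary income: -276.6 + 339.3 - 311.4 = -248.7
Secondary income: -145.4 + 324.8 + 59.8 - 154.3 = 84.9
Current account = (-736.1) + 9.5 + (-248.7) + 84.9 = -890.4
(Excluded from the current account — capital account: sale of embassy land to a foreign government 65.7; financial account: foreign purchases of equities on the domestic stock exchange 627.4.)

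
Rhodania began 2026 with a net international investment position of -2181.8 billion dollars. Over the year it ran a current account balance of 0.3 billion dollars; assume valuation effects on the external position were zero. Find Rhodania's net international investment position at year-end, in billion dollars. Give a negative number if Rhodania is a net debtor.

-2181.5

With no valuation effects, change in NIIP = current account = 0.3
End-of-year NIIP = -2181.8 + 0.3 = -2181.5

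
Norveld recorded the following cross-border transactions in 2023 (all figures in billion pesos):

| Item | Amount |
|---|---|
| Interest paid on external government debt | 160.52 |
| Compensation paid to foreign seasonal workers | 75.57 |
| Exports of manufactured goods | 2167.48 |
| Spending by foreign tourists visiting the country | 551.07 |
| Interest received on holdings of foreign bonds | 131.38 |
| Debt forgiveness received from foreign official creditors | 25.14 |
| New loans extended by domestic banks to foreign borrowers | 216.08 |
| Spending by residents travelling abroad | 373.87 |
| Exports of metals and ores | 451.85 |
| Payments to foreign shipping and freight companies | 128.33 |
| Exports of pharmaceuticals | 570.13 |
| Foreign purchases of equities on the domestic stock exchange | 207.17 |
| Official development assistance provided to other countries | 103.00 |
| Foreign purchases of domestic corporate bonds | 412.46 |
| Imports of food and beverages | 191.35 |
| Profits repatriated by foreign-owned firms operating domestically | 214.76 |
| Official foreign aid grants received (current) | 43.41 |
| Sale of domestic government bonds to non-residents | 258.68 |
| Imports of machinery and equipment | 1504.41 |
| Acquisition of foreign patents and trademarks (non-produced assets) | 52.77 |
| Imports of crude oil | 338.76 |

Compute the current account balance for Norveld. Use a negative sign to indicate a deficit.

Goods: -1504.41 + 2167.48 - 338.76 + 451.85 - 191.35 + 570.13 = 1154.94
Services: 551.07 - 128.33 - 373.87 = 48.87
Primary income: -214.76 - 75.57 + 131.38 - 160.52 = -319.47
Secondary income: -103.00 + 43.41 = -59.59
Current account = 1154.94 + 48.87 + (-319.47) + (-59.59) = 824.75
(Excluded from the current account — capital account: debt forgiveness received from foreign official creditors 25.14, acquisition of foreign patents and trademarks (non-produced assets) 52.77; financial account: new loans extended by domestic banks to foreign borrowers 216.08, foreign purchases of equities on the domestic stock exchange 207.17, foreign purchases of domestic corporate bonds 412.46, sale of domestic government bonds to non-residents 258.68.)

824.75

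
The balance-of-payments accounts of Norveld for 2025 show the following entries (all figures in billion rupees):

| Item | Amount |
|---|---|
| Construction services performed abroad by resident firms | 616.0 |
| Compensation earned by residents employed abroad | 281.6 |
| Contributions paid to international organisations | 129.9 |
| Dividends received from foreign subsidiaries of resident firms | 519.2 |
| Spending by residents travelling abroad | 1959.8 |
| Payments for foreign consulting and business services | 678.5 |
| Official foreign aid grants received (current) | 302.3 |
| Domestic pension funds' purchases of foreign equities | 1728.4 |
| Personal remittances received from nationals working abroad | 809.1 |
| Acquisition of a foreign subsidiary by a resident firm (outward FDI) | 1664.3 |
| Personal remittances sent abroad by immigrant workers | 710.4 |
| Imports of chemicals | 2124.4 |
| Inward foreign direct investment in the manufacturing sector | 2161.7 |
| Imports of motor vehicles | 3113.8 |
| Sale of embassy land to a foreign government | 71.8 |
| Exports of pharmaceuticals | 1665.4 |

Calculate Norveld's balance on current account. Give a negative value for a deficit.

-4523.2

Goods: -2124.4 - 3113.8 + 1665.4 = -3572.8
Services: -678.5 + 616.0 - 1959.8 = -2022.3
Primary income: 519.2 + 281.6 = 800.8
Secondary income: -710.4 - 129.9 + 302.3 + 809.1 = 271.1
Current account = (-3572.8) + (-2022.3) + 800.8 + 271.1 = -4523.2
(Excluded from the current account — financial account: domestic pension funds' purchases of foreign equities 1728.4, acquisition of a foreign subsidiary by a resident firm (outward FDI) 1664.3, inward foreign direct investment in the manufacturing sector 2161.7; capital account: sale of embassy land to a foreign government 71.8.)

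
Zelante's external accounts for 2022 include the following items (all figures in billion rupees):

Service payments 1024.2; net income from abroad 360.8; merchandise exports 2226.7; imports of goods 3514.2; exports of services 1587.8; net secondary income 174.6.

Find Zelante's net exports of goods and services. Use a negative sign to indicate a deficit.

-723.9

Goods balance = 2226.7 - 3514.2 = -1287.5
Services balance = 1587.8 - 1024.2 = 563.6
Trade balance (goods + services) = -1287.5 + 563.6 = -723.9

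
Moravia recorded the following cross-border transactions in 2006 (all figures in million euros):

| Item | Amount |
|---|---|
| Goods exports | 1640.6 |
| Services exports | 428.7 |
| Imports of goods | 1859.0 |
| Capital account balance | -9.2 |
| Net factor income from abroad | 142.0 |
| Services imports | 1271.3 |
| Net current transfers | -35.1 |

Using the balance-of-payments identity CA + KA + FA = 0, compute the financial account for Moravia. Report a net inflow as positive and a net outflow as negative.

Goods balance = 1640.6 - 1859.0 = -218.4
Services balance = 428.7 - 1271.3 = -842.6
Trade balance (goods + services) = -218.4 + (-842.6) = -1061.0
Net primary income = 142.0
Net secondary income = -35.1
Current account = -1061.0 + 142.0 + (-35.1) = -954.1
Financial account = -(-954.1 + (-9.2)) = 963.3

963.3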